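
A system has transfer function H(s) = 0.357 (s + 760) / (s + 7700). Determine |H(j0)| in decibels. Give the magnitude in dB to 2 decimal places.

H(0) = 0.357 × 760 / 7700 = 0.035236
20 log₁₀(0.035236) = -29.060 dB

-29.06 dB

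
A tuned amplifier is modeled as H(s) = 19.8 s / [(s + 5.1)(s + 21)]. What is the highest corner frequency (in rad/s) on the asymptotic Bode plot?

Break frequencies occur at each pole and zero magnitude: 5.1 rad/s, 21 rad/s.
The highest is 21 rad/s.

21 rad/s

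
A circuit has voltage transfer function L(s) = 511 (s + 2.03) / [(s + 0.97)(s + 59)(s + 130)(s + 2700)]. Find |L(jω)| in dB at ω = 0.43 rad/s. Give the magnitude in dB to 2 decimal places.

|j0.43 + 2.03| = √(0.43² + 2.03²) = 2.075
|j0.43 + 0.97| = √(0.43² + 0.97²) = 1.061
|j0.43 + 59| = √(0.43² + 59²) = 59
|j0.43 + 130| = √(0.43² + 130²) = 130
|j0.43 + 2700| = √(0.43² + 2700²) = 2700
|L(j0.43)| = 511 × 2.075 / (1.061 × 59 × 130 × 2700) = 4.8255e-05
20 log₁₀(4.8255e-05) = -86.329 dB

-86.33 dB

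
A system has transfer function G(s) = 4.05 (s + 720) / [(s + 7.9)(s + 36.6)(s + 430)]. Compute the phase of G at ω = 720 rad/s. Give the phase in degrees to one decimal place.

∠(j720 + 720) = arctan(720/720) = 45.00°
∠(j720 + 7.9) = arctan(720/7.9) = 89.37°
∠(j720 + 36.6) = arctan(720/36.6) = 87.09°
∠(j720 + 430) = arctan(720/430) = 59.15°
∠G(j720) = 45.00° − (89.37° + 87.09° + 59.15°) = -190.61°

-190.6 deg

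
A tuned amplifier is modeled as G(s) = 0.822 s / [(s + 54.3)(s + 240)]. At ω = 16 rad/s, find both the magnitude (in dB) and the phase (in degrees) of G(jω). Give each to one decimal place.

|j16| = 16
|j16 + 54.3| = √(16² + 54.3²) = 56.61
|j16 + 240| = √(16² + 240²) = 240.5
|G(j16)| = 0.822 × 16 / (56.61 × 240.5) = 0.00096591
20 log₁₀(0.00096591) = -60.30 dB
∠(j16) = 90.00°
∠(j16 + 54.3) = arctan(16/54.3) = 16.42°
∠(j16 + 240) = arctan(16/240) = 3.81°
∠G(j16) = 90.00° − (16.42° + 3.81°) = 69.77°

|G| = -60.3 dB, ∠G = 69.8°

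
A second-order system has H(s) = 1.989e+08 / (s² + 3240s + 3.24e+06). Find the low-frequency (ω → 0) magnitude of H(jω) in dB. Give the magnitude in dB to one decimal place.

H(0) = 1.989e+08 / 3.24e+06 = 61.389
20 log₁₀(61.389) = 35.76 dB

35.8 dB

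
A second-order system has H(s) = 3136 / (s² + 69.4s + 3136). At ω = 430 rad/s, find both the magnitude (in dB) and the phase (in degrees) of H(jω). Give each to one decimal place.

|(j430)² + 69.4(j430) + 3136| = |-1.8176e+05 + j29842| = 1.842e+05
|H(j430)| = 3136 / 1.842e+05 = 0.017025
20 log₁₀(0.017025) = -35.38 dB
∠[(j430)² + 69.4(j430) + 3136] = ∠[-1.8176e+05 + j29842] = 170.68°
∠H(j430) = −170.68° = -170.68°

|H| = -35.4 dB, ∠H = -170.7 deg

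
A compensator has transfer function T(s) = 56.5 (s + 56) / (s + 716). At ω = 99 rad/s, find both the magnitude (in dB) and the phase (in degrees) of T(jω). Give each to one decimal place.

|T| = 19.0 dB, ∠T = 52.6 deg

|j99 + 56| = √(99² + 56²) = 113.7
|j99 + 716| = √(99² + 716²) = 722.8
|T(j99)| = 56.5 × 113.7 / 722.8 = 8.8908
20 log₁₀(8.8908) = 18.98 dB
∠(j99 + 56) = arctan(99/56) = 60.51°
∠(j99 + 716) = arctan(99/716) = 7.87°
∠T(j99) = 60.51° − 7.87° = 52.63°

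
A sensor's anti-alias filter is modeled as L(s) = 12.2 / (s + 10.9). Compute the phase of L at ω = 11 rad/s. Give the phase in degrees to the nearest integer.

∠(j11 + 10.9) = arctan(11/10.9) = 45.26°
∠L(j11) = −45.26° = -45.26°

-45°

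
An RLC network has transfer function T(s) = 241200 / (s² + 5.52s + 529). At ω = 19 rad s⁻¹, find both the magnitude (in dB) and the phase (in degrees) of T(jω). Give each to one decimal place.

|T| = 61.7 dB, ∠T = -32.0°

|(j19)² + 5.52(j19) + 529| = |168 + j104.88| = 198.1
|T(j19)| = 241200 / 198.1 = 1217.9
20 log₁₀(1217.9) = 61.71 dB
∠[(j19)² + 5.52(j19) + 529] = ∠[168 + j104.88] = 31.98°
∠T(j19) = −31.98° = -31.98°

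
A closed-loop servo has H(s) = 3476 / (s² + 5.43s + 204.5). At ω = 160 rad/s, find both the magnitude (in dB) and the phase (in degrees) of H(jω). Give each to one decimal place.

|H| = -17.3 dB, ∠H = -178.0 deg

|(j160)² + 5.43(j160) + 204.5| = |-25396 + j868.8| = 2.541e+04
|H(j160)| = 3476 / 2.541e+04 = 0.13679
20 log₁₀(0.13679) = -17.28 dB
∠[(j160)² + 5.43(j160) + 204.5] = ∠[-25396 + j868.8] = 178.04°
∠H(j160) = −178.04° = -178.04°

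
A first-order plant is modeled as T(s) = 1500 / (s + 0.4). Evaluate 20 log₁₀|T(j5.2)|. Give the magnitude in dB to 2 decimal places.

|j5.2 + 0.4| = √(5.2² + 0.4²) = 5.215
|T(j5.2)| = 1500 / 5.215 = 287.61
20 log₁₀(287.61) = 49.176 dB

49.18 dB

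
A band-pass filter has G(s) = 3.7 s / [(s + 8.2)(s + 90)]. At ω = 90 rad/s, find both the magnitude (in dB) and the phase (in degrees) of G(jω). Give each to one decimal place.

|j90| = 90
|j90 + 8.2| = √(90² + 8.2²) = 90.37
|j90 + 90| = √(90² + 90²) = 127.3
|G(j90)| = 3.7 × 90 / (90.37 × 127.3) = 0.02895
20 log₁₀(0.02895) = -30.77 dB
∠(j90) = 90.00°
∠(j90 + 8.2) = arctan(90/8.2) = 84.79°
∠(j90 + 90) = arctan(90/90) = 45.00°
∠G(j90) = 90.00° − (84.79° + 45.00°) = -39.79°

|G| = -30.8 dB, ∠G = -39.8 deg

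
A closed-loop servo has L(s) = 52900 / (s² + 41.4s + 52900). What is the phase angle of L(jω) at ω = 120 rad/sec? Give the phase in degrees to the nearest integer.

∠[(j120)² + 41.4(j120) + 52900] = ∠[38500 + j4968] = 7.35°
∠L(j120) = −7.35° = -7.35°

-7°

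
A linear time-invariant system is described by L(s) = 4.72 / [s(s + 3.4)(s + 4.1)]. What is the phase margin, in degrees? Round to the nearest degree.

Gain crossover: |L(jω)| = 1 at ω ≈ 0.336 rad/sec.
∠L(j0.336) = −90° − arctan(0.336/3.4) − arctan(0.336/4.1) ≈ -100.32°
PM = 180° + (-100.32°) = 79.68°

80°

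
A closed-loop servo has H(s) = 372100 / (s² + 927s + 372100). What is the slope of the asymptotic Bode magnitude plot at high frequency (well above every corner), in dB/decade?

-40 dB/decade

With 0 zeros and 2 poles, the high-frequency asymptotic slope is 20 × (0 − 2) = -40 dB/decade.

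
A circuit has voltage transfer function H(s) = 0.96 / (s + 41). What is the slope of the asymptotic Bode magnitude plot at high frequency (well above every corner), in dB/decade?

With 0 zeros and 1 pole, the high-frequency asymptotic slope is 20 × (0 − 1) = -20 dB/decade.

-20 dB/decade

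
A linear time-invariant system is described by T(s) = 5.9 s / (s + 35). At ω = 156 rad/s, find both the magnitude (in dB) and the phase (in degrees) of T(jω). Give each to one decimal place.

|j156| = 156
|j156 + 35| = √(156² + 35²) = 159.9
|T(j156)| = 5.9 × 156 / 159.9 = 5.7569
20 log₁₀(5.7569) = 15.20 dB
∠(j156) = 90.00°
∠(j156 + 35) = arctan(156/35) = 77.35°
∠T(j156) = 90.00° − 77.35° = 12.65°

|T| = 15.2 dB, ∠T = 12.6°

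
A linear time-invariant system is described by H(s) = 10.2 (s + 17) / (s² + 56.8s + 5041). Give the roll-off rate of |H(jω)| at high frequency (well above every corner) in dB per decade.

-20 dB/decade

With 1 zero and 2 poles, the high-frequency asymptotic slope is 20 × (1 − 2) = -20 dB/decade.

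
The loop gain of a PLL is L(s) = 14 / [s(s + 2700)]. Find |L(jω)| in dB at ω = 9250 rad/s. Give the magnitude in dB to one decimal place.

|j9250 + 2700| = √(9250² + 2700²) = 9636
|j9250| = 9250
|L(j9250)| = 14 / (9636 × 9250) = 1.5707e-07
20 log₁₀(1.5707e-07) = -136.08 dB

-136.1 dB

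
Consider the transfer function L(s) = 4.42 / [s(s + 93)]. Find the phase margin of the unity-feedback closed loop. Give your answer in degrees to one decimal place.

90.0°

Gain crossover: |L(jω)| = 1 at ω ≈ 0.0475 rad/s.
∠L(j0.0475) = −90° − arctan(0.0475/93) ≈ -90.03°
PM = 180° + (-90.03°) = 89.97°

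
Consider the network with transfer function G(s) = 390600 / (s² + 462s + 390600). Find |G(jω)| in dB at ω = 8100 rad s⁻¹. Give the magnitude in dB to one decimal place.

-44.5 dB

|(j8100)² + 462(j8100) + 390600| = |-6.5219e+07 + j3.7422e+06| = 6.533e+07
|G(j8100)| = 390600 / 6.533e+07 = 0.0059792
20 log₁₀(0.0059792) = -44.47 dB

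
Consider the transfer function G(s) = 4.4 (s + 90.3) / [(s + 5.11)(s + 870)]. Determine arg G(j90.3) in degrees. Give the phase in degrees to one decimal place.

-47.7°

∠(j90.3 + 90.3) = arctan(90.3/90.3) = 45.00°
∠(j90.3 + 5.11) = arctan(90.3/5.11) = 86.76°
∠(j90.3 + 870) = arctan(90.3/870) = 5.93°
∠G(j90.3) = 45.00° − (86.76° + 5.93°) = -47.69°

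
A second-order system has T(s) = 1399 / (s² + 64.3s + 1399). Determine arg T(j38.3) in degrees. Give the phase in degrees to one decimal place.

∠[(j38.3)² + 64.3(j38.3) + 1399] = ∠[-67.89 + j2462.7] = 91.58°
∠T(j38.3) = −91.58° = -91.58°

-91.6 deg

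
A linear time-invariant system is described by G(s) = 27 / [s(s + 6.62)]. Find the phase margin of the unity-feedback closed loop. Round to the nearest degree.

62°

Gain crossover: |G(jω)| = 1 at ω ≈ 3.59 rad s⁻¹.
∠G(j3.59) = −90° − arctan(3.59/6.62) ≈ -118.45°
PM = 180° + (-118.45°) = 61.55°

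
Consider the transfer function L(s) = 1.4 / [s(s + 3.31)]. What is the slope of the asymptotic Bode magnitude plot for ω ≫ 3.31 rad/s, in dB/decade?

-40 dB/decade

With 0 zeros and 2 poles, the high-frequency asymptotic slope is 20 × (0 − 2) = -40 dB/decade.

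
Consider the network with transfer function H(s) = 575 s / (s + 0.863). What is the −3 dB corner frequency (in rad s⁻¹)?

For a single-pole high-pass, the −3 dB point is at the pole: ω = 0.863 rad s⁻¹.

0.863 rad s⁻¹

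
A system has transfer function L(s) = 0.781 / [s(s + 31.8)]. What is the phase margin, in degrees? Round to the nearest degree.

Gain crossover: |L(jω)| = 1 at ω ≈ 0.0246 rad/s.
∠L(j0.0246) = −90° − arctan(0.0246/31.8) ≈ -90.04°
PM = 180° + (-90.04°) = 89.96°

90°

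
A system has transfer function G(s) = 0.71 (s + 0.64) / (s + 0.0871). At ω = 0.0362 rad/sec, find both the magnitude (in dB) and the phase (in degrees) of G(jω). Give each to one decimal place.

|G| = 13.7 dB, ∠G = -19.3 deg

|j0.0362 + 0.64| = √(0.0362² + 0.64²) = 0.641
|j0.0362 + 0.0871| = √(0.0362² + 0.0871²) = 0.09432
|G(j0.0362)| = 0.71 × 0.641 / 0.09432 = 4.8252
20 log₁₀(4.8252) = 13.67 dB
∠(j0.0362 + 0.64) = arctan(0.0362/0.64) = 3.24°
∠(j0.0362 + 0.0871) = arctan(0.0362/0.0871) = 22.57°
∠G(j0.0362) = 3.24° − 22.57° = -19.33°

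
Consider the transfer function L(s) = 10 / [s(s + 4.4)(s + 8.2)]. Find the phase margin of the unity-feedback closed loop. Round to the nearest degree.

Gain crossover: |L(jω)| = 1 at ω ≈ 0.276 rad/s.
∠L(j0.276) = −90° − arctan(0.276/4.4) − arctan(0.276/8.2) ≈ -95.53°
PM = 180° + (-95.53°) = 84.47°

84°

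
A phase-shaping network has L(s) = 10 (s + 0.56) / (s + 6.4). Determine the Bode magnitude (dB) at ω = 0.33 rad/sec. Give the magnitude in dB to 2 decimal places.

|j0.33 + 0.56| = √(0.33² + 0.56²) = 0.65
|j0.33 + 6.4| = √(0.33² + 6.4²) = 6.409
|L(j0.33)| = 10 × 0.65 / 6.409 = 1.0143
20 log₁₀(1.0143) = 0.123 dB

0.12 dB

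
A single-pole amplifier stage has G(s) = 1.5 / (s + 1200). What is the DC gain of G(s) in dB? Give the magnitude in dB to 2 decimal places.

G(0) = 1.5 / 1200 = 0.00125
20 log₁₀(0.00125) = -58.062 dB

-58.06 dB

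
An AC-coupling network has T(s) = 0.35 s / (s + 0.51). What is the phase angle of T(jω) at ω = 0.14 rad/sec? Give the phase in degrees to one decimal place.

74.6°

∠(j0.14) = 90.00°
∠(j0.14 + 0.51) = arctan(0.14/0.51) = 15.35°
∠T(j0.14) = 90.00° − 15.35° = 74.65°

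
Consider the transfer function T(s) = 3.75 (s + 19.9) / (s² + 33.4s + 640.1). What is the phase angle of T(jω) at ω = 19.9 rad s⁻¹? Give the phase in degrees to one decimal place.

∠(j19.9 + 19.9) = arctan(19.9/19.9) = 45.00°
∠[(j19.9)² + 33.4(j19.9) + 640.1] = ∠[244.09 + j664.66] = 69.83°
∠T(j19.9) = 45.00° − 69.83° = -24.83°

-24.8°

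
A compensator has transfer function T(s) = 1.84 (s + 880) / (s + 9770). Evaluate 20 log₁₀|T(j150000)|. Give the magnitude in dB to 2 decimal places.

5.28 dB

|j150000 + 880| = √(150000² + 880²) = 1.5e+05
|j150000 + 9770| = √(150000² + 9770²) = 1.503e+05
|T(j150000)| = 1.84 × 1.5e+05 / 1.503e+05 = 1.8361
20 log₁₀(1.8361) = 5.278 dB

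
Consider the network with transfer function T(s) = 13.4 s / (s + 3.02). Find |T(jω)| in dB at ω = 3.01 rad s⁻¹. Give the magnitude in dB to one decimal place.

19.5 dB

|j3.01| = 3.01
|j3.01 + 3.02| = √(3.01² + 3.02²) = 4.264
|T(j3.01)| = 13.4 × 3.01 / 4.264 = 9.4595
20 log₁₀(9.4595) = 19.52 dB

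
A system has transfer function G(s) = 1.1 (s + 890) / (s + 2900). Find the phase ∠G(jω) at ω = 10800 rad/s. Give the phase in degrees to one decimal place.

∠(j10800 + 890) = arctan(10800/890) = 85.29°
∠(j10800 + 2900) = arctan(10800/2900) = 74.97°
∠G(j10800) = 85.29° − 74.97° = 10.32°

10.3°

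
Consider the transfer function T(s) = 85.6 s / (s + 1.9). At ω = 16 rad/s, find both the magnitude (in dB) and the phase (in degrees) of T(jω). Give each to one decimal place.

|j16| = 16
|j16 + 1.9| = √(16² + 1.9²) = 16.11
|T(j16)| = 85.6 × 16 / 16.11 = 85.003
20 log₁₀(85.003) = 38.59 dB
∠(j16) = 90.00°
∠(j16 + 1.9) = arctan(16/1.9) = 83.23°
∠T(j16) = 90.00° − 83.23° = 6.77°

|T| = 38.6 dB, ∠T = 6.8°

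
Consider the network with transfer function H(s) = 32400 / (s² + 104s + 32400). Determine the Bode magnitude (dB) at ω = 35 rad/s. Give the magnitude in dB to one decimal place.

0.3 dB

|(j35)² + 104(j35) + 32400| = |31175 + j3640| = 3.139e+04
|H(j35)| = 32400 / 3.139e+04 = 1.0323
20 log₁₀(1.0323) = 0.28 dB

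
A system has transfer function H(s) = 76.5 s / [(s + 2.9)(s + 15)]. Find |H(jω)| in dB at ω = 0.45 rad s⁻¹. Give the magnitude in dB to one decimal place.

-2.1 dB

|j0.45| = 0.45
|j0.45 + 2.9| = √(0.45² + 2.9²) = 2.935
|j0.45 + 15| = √(0.45² + 15²) = 15.01
|H(j0.45)| = 76.5 × 0.45 / (2.935 × 15.01) = 0.78167
20 log₁₀(0.78167) = -2.14 dB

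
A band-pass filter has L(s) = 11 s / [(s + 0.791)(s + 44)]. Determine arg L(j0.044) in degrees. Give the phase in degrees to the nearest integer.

87°

∠(j0.044) = 90.00°
∠(j0.044 + 0.791) = arctan(0.044/0.791) = 3.18°
∠(j0.044 + 44) = arctan(0.044/44) = 0.06°
∠L(j0.044) = 90.00° − (3.18° + 0.06°) = 86.76°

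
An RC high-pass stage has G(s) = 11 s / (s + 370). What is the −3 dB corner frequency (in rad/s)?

For a single-pole high-pass, the −3 dB point is at the pole: ω = 370 rad/s.

370 rad/s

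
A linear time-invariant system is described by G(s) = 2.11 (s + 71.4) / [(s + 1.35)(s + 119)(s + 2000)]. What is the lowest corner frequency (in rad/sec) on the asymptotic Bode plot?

1.35 rad/sec

Break frequencies occur at each pole and zero magnitude: 1.35 rad/sec, 71.4 rad/sec, 119 rad/sec, 2000 rad/sec.
The lowest is 1.35 rad/sec.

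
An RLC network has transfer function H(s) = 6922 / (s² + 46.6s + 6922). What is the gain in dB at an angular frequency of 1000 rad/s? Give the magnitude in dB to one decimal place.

-43.1 dB

|(j1000)² + 46.6(j1000) + 6922| = |-9.9308e+05 + j46600| = 9.942e+05
|H(j1000)| = 6922 / 9.942e+05 = 0.0069626
20 log₁₀(0.0069626) = -43.14 dB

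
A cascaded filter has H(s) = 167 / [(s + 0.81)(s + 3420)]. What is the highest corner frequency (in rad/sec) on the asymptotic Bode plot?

3420 rad/sec

Break frequencies occur at each pole and zero magnitude: 0.81 rad/sec, 3420 rad/sec.
The highest is 3420 rad/sec.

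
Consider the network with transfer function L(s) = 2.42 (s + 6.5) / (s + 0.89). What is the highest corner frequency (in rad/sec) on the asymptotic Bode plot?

Break frequencies occur at each pole and zero magnitude: 0.89 rad/sec, 6.5 rad/sec.
The highest is 6.5 rad/sec.

6.5 rad/sec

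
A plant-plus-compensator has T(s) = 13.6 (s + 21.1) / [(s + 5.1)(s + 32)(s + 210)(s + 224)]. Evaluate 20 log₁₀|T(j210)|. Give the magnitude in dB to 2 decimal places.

|j210 + 21.1| = √(210² + 21.1²) = 211.1
|j210 + 5.1| = √(210² + 5.1²) = 210.1
|j210 + 32| = √(210² + 32²) = 212.4
|j210 + 210| = √(210² + 210²) = 297
|j210 + 224| = √(210² + 224²) = 307
|T(j210)| = 13.6 × 211.1 / (210.1 × 212.4 × 297 × 307) = 7.0543e-07
20 log₁₀(7.0543e-07) = -123.031 dB

-123.03 dB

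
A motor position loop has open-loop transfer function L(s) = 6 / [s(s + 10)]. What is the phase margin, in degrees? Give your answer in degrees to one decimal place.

86.6°

Gain crossover: |L(jω)| = 1 at ω ≈ 0.599 rad/s.
∠L(j0.599) = −90° − arctan(0.599/10) ≈ -93.43°
PM = 180° + (-93.43°) = 86.57°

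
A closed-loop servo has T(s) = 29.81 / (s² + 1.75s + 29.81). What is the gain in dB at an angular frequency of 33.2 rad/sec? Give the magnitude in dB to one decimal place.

|(j33.2)² + 1.75(j33.2) + 29.81| = |-1072.4 + j58.1| = 1074
|T(j33.2)| = 29.81 / 1074 = 0.027756
20 log₁₀(0.027756) = -31.13 dB

-31.1 dB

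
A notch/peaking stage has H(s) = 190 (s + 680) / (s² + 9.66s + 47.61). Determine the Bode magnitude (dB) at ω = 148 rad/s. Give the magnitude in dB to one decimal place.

|j148 + 680| = √(148² + 680²) = 695.9
|(j148)² + 9.66(j148) + 47.61| = |-21856 + j1429.7| = 2.19e+04
|H(j148)| = 190 × 695.9 / 2.19e+04 = 6.0368
20 log₁₀(6.0368) = 15.62 dB

15.6 dB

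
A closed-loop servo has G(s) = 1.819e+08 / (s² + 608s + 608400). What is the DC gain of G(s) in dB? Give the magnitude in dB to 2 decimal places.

49.51 dB

G(0) = 1.819e+08 / 608400 = 298.98
20 log₁₀(298.98) = 49.513 dB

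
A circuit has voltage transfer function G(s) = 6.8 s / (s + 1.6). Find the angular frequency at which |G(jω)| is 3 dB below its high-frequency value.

1.6 rad/s

For a single-pole high-pass, the −3 dB point is at the pole: ω = 1.6 rad/s.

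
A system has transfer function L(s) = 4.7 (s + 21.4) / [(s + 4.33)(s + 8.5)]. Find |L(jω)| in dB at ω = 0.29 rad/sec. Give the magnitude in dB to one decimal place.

|j0.29 + 21.4| = √(0.29² + 21.4²) = 21.4
|j0.29 + 4.33| = √(0.29² + 4.33²) = 4.34
|j0.29 + 8.5| = √(0.29² + 8.5²) = 8.505
|L(j0.29)| = 4.7 × 21.4 / (4.34 × 8.505) = 2.7253
20 log₁₀(2.7253) = 8.71 dB

8.7 dB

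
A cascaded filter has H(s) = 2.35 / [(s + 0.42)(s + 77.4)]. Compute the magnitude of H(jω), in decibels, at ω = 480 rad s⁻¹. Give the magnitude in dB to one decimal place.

-99.9 dB

|j480 + 0.42| = √(480² + 0.42²) = 480
|j480 + 77.4| = √(480² + 77.4²) = 486.2
|H(j480)| = 2.35 / (480 × 486.2) = 1.007e-05
20 log₁₀(1.007e-05) = -99.94 dB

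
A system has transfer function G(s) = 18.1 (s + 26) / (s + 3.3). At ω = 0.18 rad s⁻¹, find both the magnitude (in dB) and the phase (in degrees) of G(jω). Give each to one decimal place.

|j0.18 + 26| = √(0.18² + 26²) = 26
|j0.18 + 3.3| = √(0.18² + 3.3²) = 3.305
|G(j0.18)| = 18.1 × 26 / 3.305 = 142.4
20 log₁₀(142.4) = 43.07 dB
∠(j0.18 + 26) = arctan(0.18/26) = 0.40°
∠(j0.18 + 3.3) = arctan(0.18/3.3) = 3.12°
∠G(j0.18) = 0.40° − 3.12° = -2.73°

|G| = 43.1 dB, ∠G = -2.7°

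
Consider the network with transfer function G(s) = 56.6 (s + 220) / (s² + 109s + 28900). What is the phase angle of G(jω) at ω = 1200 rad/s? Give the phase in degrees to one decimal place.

-95.1°

∠(j1200 + 220) = arctan(1200/220) = 79.61°
∠[(j1200)² + 109(j1200) + 28900] = ∠[-1.4111e+06 + j1.308e+05] = 174.70°
∠G(j1200) = 79.61° − 174.70° = -95.09°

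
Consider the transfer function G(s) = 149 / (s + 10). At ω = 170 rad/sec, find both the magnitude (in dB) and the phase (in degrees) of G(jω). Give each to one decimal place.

|G| = -1.2 dB, ∠G = -86.6°

|j170 + 10| = √(170² + 10²) = 170.3
|G(j170)| = 149 / 170.3 = 0.87496
20 log₁₀(0.87496) = -1.16 dB
∠(j170 + 10) = arctan(170/10) = 86.63°
∠G(j170) = −86.63° = -86.63°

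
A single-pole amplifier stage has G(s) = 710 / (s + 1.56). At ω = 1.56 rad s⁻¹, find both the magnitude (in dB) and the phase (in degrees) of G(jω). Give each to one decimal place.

|G| = 50.2 dB, ∠G = -45.0°

|j1.56 + 1.56| = √(1.56² + 1.56²) = 2.206
|G(j1.56)| = 710 / 2.206 = 321.82
20 log₁₀(321.82) = 50.15 dB
∠(j1.56 + 1.56) = arctan(1.56/1.56) = 45.00°
∠G(j1.56) = −45.00° = -45.00°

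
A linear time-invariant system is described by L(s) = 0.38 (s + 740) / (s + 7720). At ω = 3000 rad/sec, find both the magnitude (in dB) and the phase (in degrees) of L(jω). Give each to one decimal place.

|j3000 + 740| = √(3000² + 740²) = 3090
|j3000 + 7720| = √(3000² + 7720²) = 8282
|L(j3000)| = 0.38 × 3090 / 8282 = 0.14177
20 log₁₀(0.14177) = -16.97 dB
∠(j3000 + 740) = arctan(3000/740) = 76.14°
∠(j3000 + 7720) = arctan(3000/7720) = 21.24°
∠L(j3000) = 76.14° − 21.24° = 54.91°

|L| = -17.0 dB, ∠L = 54.9°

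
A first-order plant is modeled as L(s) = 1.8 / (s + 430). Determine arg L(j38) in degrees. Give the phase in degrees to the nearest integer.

-5°

∠(j38 + 430) = arctan(38/430) = 5.05°
∠L(j38) = −5.05° = -5.05°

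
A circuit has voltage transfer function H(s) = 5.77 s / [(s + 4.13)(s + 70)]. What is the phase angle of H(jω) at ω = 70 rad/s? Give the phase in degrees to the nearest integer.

∠(j70) = 90.00°
∠(j70 + 4.13) = arctan(70/4.13) = 86.62°
∠(j70 + 70) = arctan(70/70) = 45.00°
∠H(j70) = 90.00° − (86.62° + 45.00°) = -41.62°

-42 deg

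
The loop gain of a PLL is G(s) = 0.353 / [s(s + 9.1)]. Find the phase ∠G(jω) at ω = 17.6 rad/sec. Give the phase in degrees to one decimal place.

-152.7 deg

∠(j17.6 + 9.1) = arctan(17.6/9.1) = 62.66°
∠(j17.6) = 90.00°
∠G(j17.6) = − (62.66° + 90.00°) = -152.66°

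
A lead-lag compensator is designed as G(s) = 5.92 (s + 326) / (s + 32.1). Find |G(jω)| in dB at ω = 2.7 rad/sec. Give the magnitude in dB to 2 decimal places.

35.55 dB

|j2.7 + 326| = √(2.7² + 326²) = 326
|j2.7 + 32.1| = √(2.7² + 32.1²) = 32.21
|G(j2.7)| = 5.92 × 326 / 32.21 = 59.913
20 log₁₀(59.913) = 35.550 dB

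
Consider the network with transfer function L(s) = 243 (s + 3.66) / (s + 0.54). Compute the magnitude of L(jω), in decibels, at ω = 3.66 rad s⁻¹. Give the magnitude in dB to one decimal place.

|j3.66 + 3.66| = √(3.66² + 3.66²) = 5.176
|j3.66 + 0.54| = √(3.66² + 0.54²) = 3.7
|L(j3.66)| = 243 × 5.176 / 3.7 = 339.97
20 log₁₀(339.97) = 50.63 dB

50.6 dB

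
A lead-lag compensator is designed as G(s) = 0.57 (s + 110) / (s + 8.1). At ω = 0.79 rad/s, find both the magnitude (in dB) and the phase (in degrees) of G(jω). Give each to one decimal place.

|G| = 17.7 dB, ∠G = -5.2°

|j0.79 + 110| = √(0.79² + 110²) = 110
|j0.79 + 8.1| = √(0.79² + 8.1²) = 8.138
|G(j0.79)| = 0.57 × 110 / 8.138 = 7.7044
20 log₁₀(7.7044) = 17.73 dB
∠(j0.79 + 110) = arctan(0.79/110) = 0.41°
∠(j0.79 + 8.1) = arctan(0.79/8.1) = 5.57°
∠G(j0.79) = 0.41° − 5.57° = -5.16°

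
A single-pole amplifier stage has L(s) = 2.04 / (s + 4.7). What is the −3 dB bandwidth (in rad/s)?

4.7 rad/s

For a single-pole low-pass, the −3 dB point is at the pole: ω = 4.7 rad/s.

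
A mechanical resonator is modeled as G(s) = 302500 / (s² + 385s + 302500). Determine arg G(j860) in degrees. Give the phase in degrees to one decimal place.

∠[(j860)² + 385(j860) + 302500] = ∠[-4.371e+05 + j3.311e+05] = 142.86°
∠G(j860) = −142.86° = -142.86°

-142.9°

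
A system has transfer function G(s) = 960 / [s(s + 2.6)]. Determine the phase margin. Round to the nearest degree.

Gain crossover: |G(jω)| = 1 at ω ≈ 30.9 rad s⁻¹.
∠G(j30.9) = −90° − arctan(30.9/2.6) ≈ -175.19°
PM = 180° + (-175.19°) = 4.81°

5°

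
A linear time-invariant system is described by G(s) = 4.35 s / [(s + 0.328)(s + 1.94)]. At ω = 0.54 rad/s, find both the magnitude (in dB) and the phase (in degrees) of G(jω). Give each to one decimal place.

|j0.54| = 0.54
|j0.54 + 0.328| = √(0.54² + 0.328²) = 0.6318
|j0.54 + 1.94| = √(0.54² + 1.94²) = 2.014
|G(j0.54)| = 4.35 × 0.54 / (0.6318 × 2.014) = 1.8462
20 log₁₀(1.8462) = 5.33 dB
∠(j0.54) = 90.00°
∠(j0.54 + 0.328) = arctan(0.54/0.328) = 58.73°
∠(j0.54 + 1.94) = arctan(0.54/1.94) = 15.55°
∠G(j0.54) = 90.00° − (58.73° + 15.55°) = 15.72°

|G| = 5.3 dB, ∠G = 15.7°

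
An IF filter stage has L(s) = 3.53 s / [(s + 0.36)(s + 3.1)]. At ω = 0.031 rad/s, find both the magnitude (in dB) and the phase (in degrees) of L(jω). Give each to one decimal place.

|j0.031| = 0.031
|j0.031 + 0.36| = √(0.031² + 0.36²) = 0.3613
|j0.031 + 3.1| = √(0.031² + 3.1²) = 3.1
|L(j0.031)| = 3.53 × 0.031 / (0.3613 × 3.1) = 0.097689
20 log₁₀(0.097689) = -20.20 dB
∠(j0.031) = 90.00°
∠(j0.031 + 0.36) = arctan(0.031/0.36) = 4.92°
∠(j0.031 + 3.1) = arctan(0.031/3.1) = 0.57°
∠L(j0.031) = 90.00° − (4.92° + 0.57°) = 84.51°

|L| = -20.2 dB, ∠L = 84.5°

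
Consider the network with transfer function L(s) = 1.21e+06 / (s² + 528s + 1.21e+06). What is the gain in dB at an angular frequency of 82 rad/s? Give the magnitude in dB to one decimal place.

|(j82)² + 528(j82) + 1.21e+06| = |1.2033e+06 + j43296| = 1.204e+06
|L(j82)| = 1.21e+06 / 1.204e+06 = 1.0049
20 log₁₀(1.0049) = 0.04 dB

0.0 dB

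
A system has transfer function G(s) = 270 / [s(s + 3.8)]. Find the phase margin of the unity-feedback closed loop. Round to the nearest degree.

13°

Gain crossover: |G(jω)| = 1 at ω ≈ 16.2 rad/sec.
∠G(j16.2) = −90° − arctan(16.2/3.8) ≈ -166.81°
PM = 180° + (-166.81°) = 13.19°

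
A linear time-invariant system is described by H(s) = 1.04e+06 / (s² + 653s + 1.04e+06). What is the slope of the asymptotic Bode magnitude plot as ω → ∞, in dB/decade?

-40 dB/decade

With 0 zeros and 2 poles, the high-frequency asymptotic slope is 20 × (0 − 2) = -40 dB/decade.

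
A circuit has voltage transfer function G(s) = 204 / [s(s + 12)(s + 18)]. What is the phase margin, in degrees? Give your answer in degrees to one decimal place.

82.5°

Gain crossover: |G(jω)| = 1 at ω ≈ 0.94 rad/s.
∠G(j0.94) = −90° − arctan(0.94/12) − arctan(0.94/18) ≈ -97.47°
PM = 180° + (-97.47°) = 82.53°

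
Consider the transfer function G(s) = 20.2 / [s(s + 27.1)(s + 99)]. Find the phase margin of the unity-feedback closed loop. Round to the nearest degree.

Gain crossover: |G(jω)| = 1 at ω ≈ 0.00753 rad/s.
∠G(j0.00753) = −90° − arctan(0.00753/27.1) − arctan(0.00753/99) ≈ -90.02°
PM = 180° + (-90.02°) = 89.98°

90°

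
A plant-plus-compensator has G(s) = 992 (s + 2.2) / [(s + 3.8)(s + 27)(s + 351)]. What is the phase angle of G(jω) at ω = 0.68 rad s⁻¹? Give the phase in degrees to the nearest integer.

5°

∠(j0.68 + 2.2) = arctan(0.68/2.2) = 17.18°
∠(j0.68 + 3.8) = arctan(0.68/3.8) = 10.15°
∠(j0.68 + 27) = arctan(0.68/27) = 1.44°
∠(j0.68 + 351) = arctan(0.68/351) = 0.11°
∠G(j0.68) = 17.18° − (10.15° + 1.44° + 0.11°) = 5.48°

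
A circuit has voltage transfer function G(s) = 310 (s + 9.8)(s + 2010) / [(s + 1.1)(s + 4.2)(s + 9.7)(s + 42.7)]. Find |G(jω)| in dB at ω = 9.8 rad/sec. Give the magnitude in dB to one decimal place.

|j9.8 + 9.8| = √(9.8² + 9.8²) = 13.86
|j9.8 + 2010| = √(9.8² + 2010²) = 2010
|j9.8 + 1.1| = √(9.8² + 1.1²) = 9.862
|j9.8 + 4.2| = √(9.8² + 4.2²) = 10.66
|j9.8 + 9.7| = √(9.8² + 9.7²) = 13.79
|j9.8 + 42.7| = √(9.8² + 42.7²) = 43.81
|G(j9.8)| = 310 × 13.86 × 2010 / (9.862 × 10.66 × 13.79 × 43.81) = 135.96
20 log₁₀(135.96) = 42.67 dB

42.7 dB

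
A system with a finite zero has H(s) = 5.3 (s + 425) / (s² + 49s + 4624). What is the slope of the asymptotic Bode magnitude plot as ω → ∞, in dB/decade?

-20 dB/decade

With 1 zero and 2 poles, the high-frequency asymptotic slope is 20 × (1 − 2) = -20 dB/decade.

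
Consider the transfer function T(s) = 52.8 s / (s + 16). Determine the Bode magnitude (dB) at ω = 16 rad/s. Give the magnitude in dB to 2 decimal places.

31.44 dB

|j16| = 16
|j16 + 16| = √(16² + 16²) = 22.63
|T(j16)| = 52.8 × 16 / 22.63 = 37.335
20 log₁₀(37.335) = 31.442 dB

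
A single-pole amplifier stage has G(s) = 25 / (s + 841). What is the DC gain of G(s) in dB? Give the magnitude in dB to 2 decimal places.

G(0) = 25 / 841 = 0.029727
20 log₁₀(0.029727) = -30.537 dB

-30.54 dB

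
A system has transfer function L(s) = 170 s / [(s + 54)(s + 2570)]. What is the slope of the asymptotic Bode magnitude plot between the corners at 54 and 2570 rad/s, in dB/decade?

In this band the factors already past their corner are: 1 differentiator zero, pole at 54; net slope = 0 dB/decade.

0 dB/decade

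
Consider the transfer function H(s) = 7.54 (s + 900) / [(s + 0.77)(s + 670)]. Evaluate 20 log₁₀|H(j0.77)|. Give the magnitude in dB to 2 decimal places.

|j0.77 + 900| = √(0.77² + 900²) = 900
|j0.77 + 0.77| = √(0.77² + 0.77²) = 1.089
|j0.77 + 670| = √(0.77² + 670²) = 670
|H(j0.77)| = 7.54 × 900 / (1.089 × 670) = 9.3011
20 log₁₀(9.3011) = 19.371 dB

19.37 dB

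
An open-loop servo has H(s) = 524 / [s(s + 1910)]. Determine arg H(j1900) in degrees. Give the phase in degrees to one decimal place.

∠(j1900 + 1910) = arctan(1900/1910) = 44.85°
∠(j1900) = 90.00°
∠H(j1900) = − (44.85° + 90.00°) = -134.85°

-134.8 deg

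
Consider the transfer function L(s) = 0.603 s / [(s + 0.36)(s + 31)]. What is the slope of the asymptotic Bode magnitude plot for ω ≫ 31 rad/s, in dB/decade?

-20 dB/decade

With 1 zero and 2 poles, the high-frequency asymptotic slope is 20 × (1 − 2) = -20 dB/decade.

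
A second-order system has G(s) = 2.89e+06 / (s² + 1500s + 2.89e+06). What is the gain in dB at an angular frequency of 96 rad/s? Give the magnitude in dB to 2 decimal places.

|(j96)² + 1500(j96) + 2.89e+06| = |2.8808e+06 + j1.44e+05| = 2.884e+06
|G(j96)| = 2.89e+06 / 2.884e+06 = 1.0019
20 log₁₀(1.0019) = 0.017 dB

0.02 dB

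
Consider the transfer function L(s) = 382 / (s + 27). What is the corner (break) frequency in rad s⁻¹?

The single real pole at s = −27 gives a corner at ω = 27 rad s⁻¹.

27 rad s⁻¹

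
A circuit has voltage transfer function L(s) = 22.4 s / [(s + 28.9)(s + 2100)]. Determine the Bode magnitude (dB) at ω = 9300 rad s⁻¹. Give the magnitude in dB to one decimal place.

|j9300| = 9300
|j9300 + 28.9| = √(9300² + 28.9²) = 9300
|j9300 + 2100| = √(9300² + 2100²) = 9534
|L(j9300)| = 22.4 × 9300 / (9300 × 9534) = 0.0023494
20 log₁₀(0.0023494) = -52.58 dB

-52.6 dB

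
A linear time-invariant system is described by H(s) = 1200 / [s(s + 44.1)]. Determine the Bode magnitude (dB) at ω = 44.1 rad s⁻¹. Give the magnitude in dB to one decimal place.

-7.2 dB

|j44.1 + 44.1| = √(44.1² + 44.1²) = 62.37
|j44.1| = 44.1
|H(j44.1)| = 1200 / (62.37 × 44.1) = 0.4363
20 log₁₀(0.4363) = -7.20 dB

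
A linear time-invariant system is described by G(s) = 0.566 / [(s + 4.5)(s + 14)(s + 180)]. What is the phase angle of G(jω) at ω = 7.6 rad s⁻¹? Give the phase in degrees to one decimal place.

∠(j7.6 + 4.5) = arctan(7.6/4.5) = 59.37°
∠(j7.6 + 14) = arctan(7.6/14) = 28.50°
∠(j7.6 + 180) = arctan(7.6/180) = 2.42°
∠G(j7.6) = − (59.37° + 28.50° + 2.42°) = -90.28°

-90.3°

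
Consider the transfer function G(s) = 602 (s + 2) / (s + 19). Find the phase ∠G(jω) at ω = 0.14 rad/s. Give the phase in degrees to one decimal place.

3.6°

∠(j0.14 + 2) = arctan(0.14/2) = 4.00°
∠(j0.14 + 19) = arctan(0.14/19) = 0.42°
∠G(j0.14) = 4.00° − 0.42° = 3.58°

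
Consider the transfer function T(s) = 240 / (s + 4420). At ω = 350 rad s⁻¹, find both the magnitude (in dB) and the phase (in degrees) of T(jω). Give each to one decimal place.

|T| = -25.3 dB, ∠T = -4.5°

|j350 + 4420| = √(350² + 4420²) = 4434
|T(j350)| = 240 / 4434 = 0.054129
20 log₁₀(0.054129) = -25.33 dB
∠(j350 + 4420) = arctan(350/4420) = 4.53°
∠T(j350) = −4.53° = -4.53°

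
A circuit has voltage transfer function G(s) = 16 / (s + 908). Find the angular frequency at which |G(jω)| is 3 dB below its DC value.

908 rad s⁻¹

For a single-pole low-pass, the −3 dB point is at the pole: ω = 908 rad s⁻¹.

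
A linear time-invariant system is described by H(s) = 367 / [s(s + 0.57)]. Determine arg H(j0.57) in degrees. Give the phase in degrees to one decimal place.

∠(j0.57 + 0.57) = arctan(0.57/0.57) = 45.00°
∠(j0.57) = 90.00°
∠H(j0.57) = − (45.00° + 90.00°) = -135.00°

-135.0°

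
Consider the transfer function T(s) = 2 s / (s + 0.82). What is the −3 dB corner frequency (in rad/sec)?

For a single-pole high-pass, the −3 dB point is at the pole: ω = 0.82 rad/sec.

0.82 rad/sec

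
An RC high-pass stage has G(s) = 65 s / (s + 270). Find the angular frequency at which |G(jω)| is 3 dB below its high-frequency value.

270 rad/s

For a single-pole high-pass, the −3 dB point is at the pole: ω = 270 rad/s.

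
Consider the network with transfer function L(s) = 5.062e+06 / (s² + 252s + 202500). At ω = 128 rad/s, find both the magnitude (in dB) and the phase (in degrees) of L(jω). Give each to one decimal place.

|L| = 28.6 dB, ∠L = -9.8°

|(j128)² + 252(j128) + 202500| = |1.8612e+05 + j32256| = 1.889e+05
|L(j128)| = 5.062e+06 / 1.889e+05 = 26.799
20 log₁₀(26.799) = 28.56 dB
∠[(j128)² + 252(j128) + 202500] = ∠[1.8612e+05 + j32256] = 9.83°
∠L(j128) = −9.83° = -9.83°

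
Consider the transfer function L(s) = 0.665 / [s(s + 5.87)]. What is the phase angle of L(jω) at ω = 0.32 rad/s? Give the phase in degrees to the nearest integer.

-93°

∠(j0.32 + 5.87) = arctan(0.32/5.87) = 3.12°
∠(j0.32) = 90.00°
∠L(j0.32) = − (3.12° + 90.00°) = -93.12°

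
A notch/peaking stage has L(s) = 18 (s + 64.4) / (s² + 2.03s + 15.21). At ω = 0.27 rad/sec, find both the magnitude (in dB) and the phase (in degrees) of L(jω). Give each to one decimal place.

|L| = 37.7 dB, ∠L = -1.8°

|j0.27 + 64.4| = √(0.27² + 64.4²) = 64.4
|(j0.27)² + 2.03(j0.27) + 15.21| = |15.137 + j0.5481| = 15.15
|L(j0.27)| = 18 × 64.4 / 15.15 = 76.531
20 log₁₀(76.531) = 37.68 dB
∠(j0.27 + 64.4) = arctan(0.27/64.4) = 0.24°
∠[(j0.27)² + 2.03(j0.27) + 15.21] = ∠[15.137 + j0.5481] = 2.07°
∠L(j0.27) = 0.24° − 2.07° = -1.83°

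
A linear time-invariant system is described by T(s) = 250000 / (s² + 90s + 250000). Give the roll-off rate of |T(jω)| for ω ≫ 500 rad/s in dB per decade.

-40 dB/decade

With 0 zeros and 2 poles, the high-frequency asymptotic slope is 20 × (0 − 2) = -40 dB/decade.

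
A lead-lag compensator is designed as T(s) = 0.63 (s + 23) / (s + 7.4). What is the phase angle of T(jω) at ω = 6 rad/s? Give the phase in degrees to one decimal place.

∠(j6 + 23) = arctan(6/23) = 14.62°
∠(j6 + 7.4) = arctan(6/7.4) = 39.04°
∠T(j6) = 14.62° − 39.04° = -24.41°

-24.4°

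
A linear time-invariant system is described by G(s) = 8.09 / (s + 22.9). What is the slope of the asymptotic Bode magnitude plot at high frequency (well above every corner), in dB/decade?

-20 dB/decade

With 0 zeros and 1 pole, the high-frequency asymptotic slope is 20 × (0 − 1) = -20 dB/decade.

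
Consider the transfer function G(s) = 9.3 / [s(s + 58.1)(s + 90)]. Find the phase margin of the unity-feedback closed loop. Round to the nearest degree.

90 deg

Gain crossover: |G(jω)| = 1 at ω ≈ 0.00178 rad/sec.
∠G(j0.00178) = −90° − arctan(0.00178/58.1) − arctan(0.00178/90) ≈ -90.00°
PM = 180° + (-90.00°) = 90.00°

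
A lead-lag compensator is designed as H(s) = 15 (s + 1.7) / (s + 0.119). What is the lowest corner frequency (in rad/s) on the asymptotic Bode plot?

Break frequencies occur at each pole and zero magnitude: 0.119 rad/s, 1.7 rad/s.
The lowest is 0.119 rad/s.

0.119 rad/s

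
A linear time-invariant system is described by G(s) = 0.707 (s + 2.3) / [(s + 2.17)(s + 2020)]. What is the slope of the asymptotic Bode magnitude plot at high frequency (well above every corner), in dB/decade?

-20 dB/decade

With 1 zero and 2 poles, the high-frequency asymptotic slope is 20 × (1 − 2) = -20 dB/decade.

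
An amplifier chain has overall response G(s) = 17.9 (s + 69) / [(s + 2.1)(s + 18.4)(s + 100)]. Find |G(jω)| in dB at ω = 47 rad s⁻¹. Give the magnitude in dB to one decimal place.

|j47 + 69| = √(47² + 69²) = 83.49
|j47 + 2.1| = √(47² + 2.1²) = 47.05
|j47 + 18.4| = √(47² + 18.4²) = 50.47
|j47 + 100| = √(47² + 100²) = 110.5
|G(j47)| = 17.9 × 83.49 / (47.05 × 50.47 × 110.5) = 0.0056956
20 log₁₀(0.0056956) = -44.89 dB

-44.9 dB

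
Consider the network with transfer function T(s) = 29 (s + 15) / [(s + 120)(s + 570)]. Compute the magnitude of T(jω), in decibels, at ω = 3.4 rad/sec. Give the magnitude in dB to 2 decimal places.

|j3.4 + 15| = √(3.4² + 15²) = 15.38
|j3.4 + 120| = √(3.4² + 120²) = 120
|j3.4 + 570| = √(3.4² + 570²) = 570
|T(j3.4)| = 29 × 15.38 / (120 × 570) = 0.0065182
20 log₁₀(0.0065182) = -43.717 dB

-43.72 dB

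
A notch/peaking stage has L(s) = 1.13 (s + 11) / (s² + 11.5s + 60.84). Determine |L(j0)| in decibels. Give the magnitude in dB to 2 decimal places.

L(0) = 1.13 × 11 / 60.84 = 0.20431
20 log₁₀(0.20431) = -13.794 dB

-13.79 dB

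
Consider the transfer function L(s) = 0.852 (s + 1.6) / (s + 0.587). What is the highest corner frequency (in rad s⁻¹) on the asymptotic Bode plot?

1.6 rad s⁻¹

Break frequencies occur at each pole and zero magnitude: 0.587 rad s⁻¹, 1.6 rad s⁻¹.
The highest is 1.6 rad s⁻¹.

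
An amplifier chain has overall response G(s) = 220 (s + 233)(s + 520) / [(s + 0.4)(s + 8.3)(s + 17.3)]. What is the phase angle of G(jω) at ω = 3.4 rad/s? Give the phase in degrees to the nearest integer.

∠(j3.4 + 233) = arctan(3.4/233) = 0.84°
∠(j3.4 + 520) = arctan(3.4/520) = 0.37°
∠(j3.4 + 0.4) = arctan(3.4/0.4) = 83.29°
∠(j3.4 + 8.3) = arctan(3.4/8.3) = 22.28°
∠(j3.4 + 17.3) = arctan(3.4/17.3) = 11.12°
∠G(j3.4) = 0.84° + 0.37° − (83.29° + 22.28° + 11.12°) = -115.47°

-115°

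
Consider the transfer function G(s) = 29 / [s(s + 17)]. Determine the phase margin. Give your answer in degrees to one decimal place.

84.3 deg

Gain crossover: |G(jω)| = 1 at ω ≈ 1.7 rad/sec.
∠G(j1.7) = −90° − arctan(1.7/17) ≈ -95.70°
PM = 180° + (-95.70°) = 84.30°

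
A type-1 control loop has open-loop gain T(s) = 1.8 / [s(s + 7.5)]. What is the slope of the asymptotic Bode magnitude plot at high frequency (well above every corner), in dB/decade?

With 0 zeros and 2 poles, the high-frequency asymptotic slope is 20 × (0 − 2) = -40 dB/decade.

-40 dB/decade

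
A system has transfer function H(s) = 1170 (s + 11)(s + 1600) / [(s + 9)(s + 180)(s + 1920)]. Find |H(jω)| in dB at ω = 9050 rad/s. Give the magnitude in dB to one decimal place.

|j9050 + 11| = √(9050² + 11²) = 9050
|j9050 + 1600| = √(9050² + 1600²) = 9190
|j9050 + 9| = √(9050² + 9²) = 9050
|j9050 + 180| = √(9050² + 180²) = 9052
|j9050 + 1920| = √(9050² + 1920²) = 9251
|H(j9050)| = 1170 × 9050 × 9190 / (9050 × 9052 × 9251) = 0.1284
20 log₁₀(0.1284) = -17.83 dB

-17.8 dB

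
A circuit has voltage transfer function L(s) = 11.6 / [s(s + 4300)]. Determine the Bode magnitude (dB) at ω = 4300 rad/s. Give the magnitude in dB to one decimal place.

|j4300 + 4300| = √(4300² + 4300²) = 6081
|j4300| = 4300
|L(j4300)| = 11.6 / (6081 × 4300) = 4.4361e-07
20 log₁₀(4.4361e-07) = -127.06 dB

-127.1 dB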